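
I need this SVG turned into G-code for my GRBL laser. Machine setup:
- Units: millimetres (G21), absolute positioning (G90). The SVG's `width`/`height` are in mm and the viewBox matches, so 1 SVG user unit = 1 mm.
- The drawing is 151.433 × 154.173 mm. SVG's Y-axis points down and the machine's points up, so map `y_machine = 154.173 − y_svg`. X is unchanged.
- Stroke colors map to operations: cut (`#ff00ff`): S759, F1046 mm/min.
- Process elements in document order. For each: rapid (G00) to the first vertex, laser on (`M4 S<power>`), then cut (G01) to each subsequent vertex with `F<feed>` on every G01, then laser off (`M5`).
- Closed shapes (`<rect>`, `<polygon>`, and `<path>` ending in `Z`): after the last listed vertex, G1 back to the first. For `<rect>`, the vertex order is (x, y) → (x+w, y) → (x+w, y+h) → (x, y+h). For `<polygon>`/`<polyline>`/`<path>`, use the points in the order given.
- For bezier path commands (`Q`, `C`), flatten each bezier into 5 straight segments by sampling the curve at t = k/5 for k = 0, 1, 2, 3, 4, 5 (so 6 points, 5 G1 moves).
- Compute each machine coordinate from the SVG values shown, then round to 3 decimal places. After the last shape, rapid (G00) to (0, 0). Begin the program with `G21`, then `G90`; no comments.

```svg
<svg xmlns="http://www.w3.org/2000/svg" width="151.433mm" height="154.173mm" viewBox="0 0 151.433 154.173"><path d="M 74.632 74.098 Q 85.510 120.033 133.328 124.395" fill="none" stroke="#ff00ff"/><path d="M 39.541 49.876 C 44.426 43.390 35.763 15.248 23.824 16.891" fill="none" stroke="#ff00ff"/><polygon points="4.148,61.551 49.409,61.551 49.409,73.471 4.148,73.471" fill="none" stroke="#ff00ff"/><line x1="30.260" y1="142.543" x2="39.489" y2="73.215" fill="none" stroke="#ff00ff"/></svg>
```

Since the viewBox matches the mm dimensions, user units are millimetres directly. The only transform is the Y-flip y_m = 154.173 − y_svg.

Shape 1 is a quadratic bezier drawn with `<path>`. Its stroke #ff00ff means cut at S759, F1046. After flipping Y the toolpath is (74.632,80.075) → (80.461,63.364) → (89.245,49.979) → (100.984,39.919) → (115.678,33.186) → (133.328,29.778).

Shape 2 is a cubic bezier drawn with `<path>`. Its stroke #ff00ff means cut at S759, F1046. After flipping Y the toolpath is (39.541,104.297) → (40.928,110.376) → (39.557,119.183) → (35.921,128.249) → (30.512,135.105) → (23.824,137.282).

Shape 3 is a rectangle drawn with `<polygon>`. Its stroke #ff00ff means cut at S759, F1046. After flipping Y the toolpath is (4.148,92.622) → (49.409,92.622) → (49.409,80.702) → (4.148,80.702) → (4.148,92.622), returning to the start.

Shape 4 is a line segment drawn with `<line>`. Its stroke #ff00ff means cut at S759, F1046. After flipping Y the toolpath is (30.260,11.630) → (39.489,80.958).

G21
G90
G00 X74.632 Y80.075
M4 S759
G01 X80.461 Y63.364 F1046
G01 X89.245 Y49.979 F1046
G01 X100.984 Y39.919 F1046
G01 X115.678 Y33.186 F1046
G01 X133.328 Y29.778 F1046
M5
G00 X39.541 Y104.297
M4 S759
G01 X40.928 Y110.376 F1046
G01 X39.557 Y119.183 F1046
G01 X35.921 Y128.249 F1046
G01 X30.512 Y135.105 F1046
G01 X23.824 Y137.282 F1046
M5
G00 X4.148 Y92.622
M4 S759
G01 X49.409 Y92.622 F1046
G01 X49.409 Y80.702 F1046
G01 X4.148 Y80.702 F1046
G01 X4.148 Y92.622 F1046
M5
G00 X30.260 Y11.630
M4 S759
G01 X39.489 Y80.958 F1046
M5
G00 X0.000 Y0.000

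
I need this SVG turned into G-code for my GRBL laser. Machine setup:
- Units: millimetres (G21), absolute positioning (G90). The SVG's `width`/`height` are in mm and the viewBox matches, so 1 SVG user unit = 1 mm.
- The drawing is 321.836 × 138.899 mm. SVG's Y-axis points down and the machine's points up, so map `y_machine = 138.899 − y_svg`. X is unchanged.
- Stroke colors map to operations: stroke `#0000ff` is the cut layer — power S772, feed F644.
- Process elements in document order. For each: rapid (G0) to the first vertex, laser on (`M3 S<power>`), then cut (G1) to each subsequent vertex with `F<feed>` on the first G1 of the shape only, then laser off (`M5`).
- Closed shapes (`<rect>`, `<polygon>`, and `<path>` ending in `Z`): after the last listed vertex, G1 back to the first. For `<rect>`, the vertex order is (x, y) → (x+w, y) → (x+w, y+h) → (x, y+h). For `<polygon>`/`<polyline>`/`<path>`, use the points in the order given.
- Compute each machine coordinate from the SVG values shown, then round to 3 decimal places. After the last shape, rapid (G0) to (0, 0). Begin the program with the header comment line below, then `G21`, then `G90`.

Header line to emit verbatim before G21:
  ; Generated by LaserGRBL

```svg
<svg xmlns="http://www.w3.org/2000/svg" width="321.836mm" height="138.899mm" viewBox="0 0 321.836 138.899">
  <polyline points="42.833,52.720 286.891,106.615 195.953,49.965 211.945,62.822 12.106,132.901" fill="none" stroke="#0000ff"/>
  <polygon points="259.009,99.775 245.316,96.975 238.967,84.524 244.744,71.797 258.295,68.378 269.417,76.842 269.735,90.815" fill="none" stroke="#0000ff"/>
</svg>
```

viewBox `0 0 321.836 138.899` with mm width/height → 1 unit = 1 mm. Flip: y_m = 138.899 − y_svg.

**Shape 1** — `<polyline>` open polyline, stroke `#0000ff` → cut (S772, F644). Machine vertices: (42.833,86.179) → (286.891,32.284) → (195.953,88.934) → (211.945,76.077) → (12.106,5.998). Open path.

**Shape 2** — `<polygon>` regular polygon, stroke `#0000ff` → cut (S772, F644). Machine vertices: (259.009,39.124) → (245.316,41.924) → (238.967,54.375) → (244.744,67.102) → (258.295,70.521) → (269.417,62.057) → (269.735,48.084) → (259.009,39.124). Closed: final G1 returns to the first vertex.

; Generated by LaserGRBL
G21
G90
G0 X42.833 Y86.179
M3 S772
G1 X286.891 Y32.284 F644
G1 X195.953 Y88.934
G1 X211.945 Y76.077
G1 X12.106 Y5.998
M5
G0 X259.009 Y39.124
M3 S772
G1 X245.316 Y41.924 F644
G1 X238.967 Y54.375
G1 X244.744 Y67.102
G1 X258.295 Y70.521
G1 X269.417 Y62.057
G1 X269.735 Y48.084
G1 X259.009 Y39.124
M5
G0 X0.000 Y0.000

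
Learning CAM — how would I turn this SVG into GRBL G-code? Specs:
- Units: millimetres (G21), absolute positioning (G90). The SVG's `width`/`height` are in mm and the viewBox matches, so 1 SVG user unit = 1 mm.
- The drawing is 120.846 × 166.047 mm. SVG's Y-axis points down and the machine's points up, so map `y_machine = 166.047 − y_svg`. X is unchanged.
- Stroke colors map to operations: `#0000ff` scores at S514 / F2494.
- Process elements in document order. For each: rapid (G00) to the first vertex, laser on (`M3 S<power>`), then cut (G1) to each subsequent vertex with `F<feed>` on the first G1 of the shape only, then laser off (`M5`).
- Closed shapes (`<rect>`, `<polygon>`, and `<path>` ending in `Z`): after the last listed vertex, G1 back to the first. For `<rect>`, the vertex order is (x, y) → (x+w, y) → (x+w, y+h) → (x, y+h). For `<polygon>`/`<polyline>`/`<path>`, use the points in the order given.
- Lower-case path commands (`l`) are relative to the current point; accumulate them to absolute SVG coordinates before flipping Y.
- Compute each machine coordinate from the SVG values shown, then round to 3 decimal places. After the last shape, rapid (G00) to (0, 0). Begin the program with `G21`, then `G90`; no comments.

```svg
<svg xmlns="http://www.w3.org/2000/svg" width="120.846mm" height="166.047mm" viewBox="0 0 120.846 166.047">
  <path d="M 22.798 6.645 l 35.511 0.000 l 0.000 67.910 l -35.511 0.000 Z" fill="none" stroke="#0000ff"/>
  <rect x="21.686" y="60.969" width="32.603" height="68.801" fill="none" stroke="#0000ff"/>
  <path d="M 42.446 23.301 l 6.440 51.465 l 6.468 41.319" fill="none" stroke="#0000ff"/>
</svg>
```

G21
G90
G00 X22.798 Y159.402
M3 S514
G1 X58.309 Y159.402 F2494
G1 X58.309 Y91.492
G1 X22.798 Y91.492
G1 X22.798 Y159.402
M5
G00 X21.686 Y105.078
M3 S514
G1 X54.289 Y105.078 F2494
G1 X54.289 Y36.277
G1 X21.686 Y36.277
G1 X21.686 Y105.078
M5
G00 X42.446 Y142.746
M3 S514
G1 X48.886 Y91.281 F2494
G1 X55.354 Y49.962
M5
G00 X0.000 Y0.000

viewBox `0 0 120.846 166.047` with mm width/height → 1 unit = 1 mm. Flip: y_m = 166.047 − y_svg.

**Shape 1** — `<path>` rectangle, stroke `#0000ff` → score (S514, F2494). Machine vertices: (22.798,159.402) → (58.309,159.402) → (58.309,91.492) → (22.798,91.492) → (22.798,159.402). Closed: final G1 returns to the first vertex.

**Shape 2** — `<rect>` rectangle, stroke `#0000ff` → score (S514, F2494). Machine vertices: (21.686,105.078) → (54.289,105.078) → (54.289,36.277) → (21.686,36.277) → (21.686,105.078). Closed: final G1 returns to the first vertex.

**Shape 3** — `<path>` open polyline, stroke `#0000ff` → score (S514, F2494). Machine vertices: (42.446,142.746) → (48.886,91.281) → (55.354,49.962). Open path.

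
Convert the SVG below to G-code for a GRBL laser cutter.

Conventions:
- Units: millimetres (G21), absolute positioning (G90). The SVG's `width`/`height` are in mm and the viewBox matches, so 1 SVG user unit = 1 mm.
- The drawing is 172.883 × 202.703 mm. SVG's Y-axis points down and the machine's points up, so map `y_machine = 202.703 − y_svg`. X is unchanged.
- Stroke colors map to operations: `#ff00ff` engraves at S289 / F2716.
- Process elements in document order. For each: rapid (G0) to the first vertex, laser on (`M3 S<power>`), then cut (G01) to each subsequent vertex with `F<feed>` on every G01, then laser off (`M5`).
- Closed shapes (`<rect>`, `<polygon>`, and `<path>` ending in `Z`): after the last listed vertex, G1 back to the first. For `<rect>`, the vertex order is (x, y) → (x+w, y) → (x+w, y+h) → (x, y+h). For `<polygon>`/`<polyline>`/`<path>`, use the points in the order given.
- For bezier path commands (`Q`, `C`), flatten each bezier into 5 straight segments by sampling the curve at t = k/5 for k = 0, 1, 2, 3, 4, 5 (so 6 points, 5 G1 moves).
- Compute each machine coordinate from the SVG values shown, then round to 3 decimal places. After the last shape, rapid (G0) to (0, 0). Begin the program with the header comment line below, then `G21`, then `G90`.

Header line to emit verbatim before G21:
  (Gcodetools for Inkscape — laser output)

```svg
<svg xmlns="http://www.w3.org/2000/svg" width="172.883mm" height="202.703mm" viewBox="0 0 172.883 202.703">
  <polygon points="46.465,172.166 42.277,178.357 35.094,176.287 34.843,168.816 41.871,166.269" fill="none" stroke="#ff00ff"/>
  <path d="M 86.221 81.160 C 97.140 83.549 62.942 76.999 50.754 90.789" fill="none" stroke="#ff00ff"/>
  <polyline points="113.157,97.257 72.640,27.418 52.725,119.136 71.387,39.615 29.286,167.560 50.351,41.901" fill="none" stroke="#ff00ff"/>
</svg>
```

(Gcodetools for Inkscape — laser output)
G21
G90
G0 X46.465 Y30.537
M3 S289
G01 X42.277 Y24.346 F2716
G01 X35.094 Y26.416 F2716
G01 X34.843 Y33.887 F2716
G01 X41.871 Y36.434 F2716
G01 X46.465 Y30.537 F2716
M5
G0 X86.221 Y121.543
M3 S289
G01 X87.895 Y120.948 F2716
G01 X81.964 Y121.093 F2716
G01 X71.648 Y120.573 F2716
G01 X60.171 Y117.981 F2716
G01 X50.754 Y111.914 F2716
M5
G0 X113.157 Y105.446
M3 S289
G01 X72.640 Y175.285 F2716
G01 X52.725 Y83.567 F2716
G01 X71.387 Y163.088 F2716
G01 X29.286 Y35.143 F2716
G01 X50.351 Y160.802 F2716
M5
G0 X0.000 Y0.000

Since the viewBox matches the mm dimensions, user units are millimetres directly. The only transform is the Y-flip y_m = 202.703 − y_svg.

Shape 1 is a regular polygon drawn with `<polygon>`. Its stroke #ff00ff means engrave at S289, F2716. After flipping Y the toolpath is (46.465,30.537) → (42.277,24.346) → (35.094,26.416) → (34.843,33.887) → (41.871,36.434) → (46.465,30.537), returning to the start.

Shape 2 is a cubic bezier drawn with `<path>`. Its stroke #ff00ff means engrave at S289, F2716. After flipping Y the toolpath is (86.221,121.543) → (87.895,120.948) → (81.964,121.093) → (71.648,120.573) → (60.171,117.981) → (50.754,111.914).

Shape 3 is a open polyline drawn with `<polyline>`. Its stroke #ff00ff means engrave at S289, F2716. After flipping Y the toolpath is (113.157,105.446) → (72.640,175.285) → (52.725,83.567) → (71.387,163.088) → (29.286,35.143) → (50.351,160.802).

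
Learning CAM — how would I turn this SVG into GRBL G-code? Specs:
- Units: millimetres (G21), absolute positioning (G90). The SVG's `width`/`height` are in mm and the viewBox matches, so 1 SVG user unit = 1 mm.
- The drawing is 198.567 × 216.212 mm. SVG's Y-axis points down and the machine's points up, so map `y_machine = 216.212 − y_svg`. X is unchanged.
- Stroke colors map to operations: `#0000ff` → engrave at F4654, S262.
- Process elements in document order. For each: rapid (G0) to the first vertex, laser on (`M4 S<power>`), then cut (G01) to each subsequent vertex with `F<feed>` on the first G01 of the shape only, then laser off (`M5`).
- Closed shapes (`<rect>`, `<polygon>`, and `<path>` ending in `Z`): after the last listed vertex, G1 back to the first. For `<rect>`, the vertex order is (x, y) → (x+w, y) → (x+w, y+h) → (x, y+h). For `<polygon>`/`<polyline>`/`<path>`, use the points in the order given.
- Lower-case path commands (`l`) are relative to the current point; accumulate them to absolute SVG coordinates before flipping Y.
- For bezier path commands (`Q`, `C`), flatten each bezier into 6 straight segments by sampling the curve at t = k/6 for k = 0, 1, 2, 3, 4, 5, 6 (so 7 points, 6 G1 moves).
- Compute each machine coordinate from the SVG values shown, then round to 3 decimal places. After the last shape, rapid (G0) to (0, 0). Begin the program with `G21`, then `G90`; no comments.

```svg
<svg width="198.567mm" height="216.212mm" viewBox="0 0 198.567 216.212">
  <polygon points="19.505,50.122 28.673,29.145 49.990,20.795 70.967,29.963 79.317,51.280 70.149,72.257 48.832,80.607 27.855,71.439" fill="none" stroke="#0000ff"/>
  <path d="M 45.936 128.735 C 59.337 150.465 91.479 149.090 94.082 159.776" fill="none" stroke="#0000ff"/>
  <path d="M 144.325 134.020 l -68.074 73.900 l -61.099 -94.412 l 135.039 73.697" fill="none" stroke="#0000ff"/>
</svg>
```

viewBox `0 0 198.567 216.212` with mm width/height → 1 unit = 1 mm. Flip: y_m = 216.212 − y_svg.

**Shape 1** — `<polygon>` regular polygon, stroke `#0000ff` → engrave (S262, F4654). Machine vertices: (19.505,166.090) → (28.673,187.067) → (49.990,195.417) → (70.967,186.249) → (79.317,164.932) → (70.149,143.955) → (48.832,135.605) → (27.855,144.773) → (19.505,166.090). Closed: final G1 returns to the first vertex.

**Shape 2** — `<path>` cubic bezier, stroke `#0000ff` → engrave (S262, F4654). Control points (SVG): P0=(45.936,128.735), P1=(59.337,150.465), P2=(91.479,149.090), P3=(94.082,159.776); sampled at t=k/6. Machine vertices: (45.936,87.477) → (53.975,78.375) → (63.796,72.146) → (74.058,67.815) → (83.421,64.404) → (90.542,60.937) → (94.082,56.436). Open path.

**Shape 3** — `<path>` open polyline, stroke `#0000ff` → engrave (S262, F4654). Machine vertices: (144.325,82.192) → (76.251,8.292) → (15.152,102.704) → (150.191,29.007). Open path.

G21
G90
G0 X19.505 Y166.090
M4 S262
G01 X28.673 Y187.067 F4654
G01 X49.990 Y195.417
G01 X70.967 Y186.249
G01 X79.317 Y164.932
G01 X70.149 Y143.955
G01 X48.832 Y135.605
G01 X27.855 Y144.773
G01 X19.505 Y166.090
M5
G0 X45.936 Y87.477
M4 S262
G01 X53.975 Y78.375 F4654
G01 X63.796 Y72.146
G01 X74.058 Y67.815
G01 X83.421 Y64.404
G01 X90.542 Y60.937
G01 X94.082 Y56.436
M5
G0 X144.325 Y82.192
M4 S262
G01 X76.251 Y8.292 F4654
G01 X15.152 Y102.704
G01 X150.191 Y29.007
M5
G0 X0.000 Y0.000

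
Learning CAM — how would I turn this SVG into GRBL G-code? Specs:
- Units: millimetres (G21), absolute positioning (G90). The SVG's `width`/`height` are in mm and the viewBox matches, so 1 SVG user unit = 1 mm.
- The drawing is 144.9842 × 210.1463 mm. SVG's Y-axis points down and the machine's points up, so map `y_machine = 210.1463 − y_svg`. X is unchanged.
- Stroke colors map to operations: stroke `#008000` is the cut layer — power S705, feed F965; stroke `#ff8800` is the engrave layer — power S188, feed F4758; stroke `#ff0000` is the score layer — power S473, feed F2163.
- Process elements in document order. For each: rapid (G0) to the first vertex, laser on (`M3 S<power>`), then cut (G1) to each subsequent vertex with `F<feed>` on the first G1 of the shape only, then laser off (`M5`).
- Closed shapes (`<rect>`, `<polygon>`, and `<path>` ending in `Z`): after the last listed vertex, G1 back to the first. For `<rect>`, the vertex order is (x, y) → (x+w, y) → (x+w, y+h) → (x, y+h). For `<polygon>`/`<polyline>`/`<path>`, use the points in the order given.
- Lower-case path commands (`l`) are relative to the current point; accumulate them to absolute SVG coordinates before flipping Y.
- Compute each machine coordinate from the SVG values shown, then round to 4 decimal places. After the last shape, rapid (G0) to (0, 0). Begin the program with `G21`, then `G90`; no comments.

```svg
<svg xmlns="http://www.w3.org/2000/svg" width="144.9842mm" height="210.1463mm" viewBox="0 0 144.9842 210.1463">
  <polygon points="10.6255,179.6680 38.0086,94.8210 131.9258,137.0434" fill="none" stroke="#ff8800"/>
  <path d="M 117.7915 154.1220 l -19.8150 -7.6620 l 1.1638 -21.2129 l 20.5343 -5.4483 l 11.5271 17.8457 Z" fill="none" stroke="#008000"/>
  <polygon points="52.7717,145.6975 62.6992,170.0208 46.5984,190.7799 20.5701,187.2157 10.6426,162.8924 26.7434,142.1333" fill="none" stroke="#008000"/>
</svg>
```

viewBox `0 0 144.9842 210.1463` with mm width/height → 1 unit = 1 mm. Flip: y_m = 210.1463 − y_svg.

**Shape 1** — `<polygon>` closed polygon, stroke `#ff8800` → engrave (S188, F4758). Machine vertices: (10.6255,30.4783) → (38.0086,115.3253) → (131.9258,73.1029) → (10.6255,30.4783). Closed: final G1 returns to the first vertex.

**Shape 2** — `<path>` regular polygon, stroke `#008000` → cut (S705, F965). Machine vertices: (117.7915,56.0243) → (97.9765,63.6863) → (99.1403,84.8992) → (119.6746,90.3475) → (131.2017,72.5018) → (117.7915,56.0243). Closed: final G1 returns to the first vertex.

**Shape 3** — `<polygon>` regular polygon, stroke `#008000` → cut (S705, F965). Machine vertices: (52.7717,64.4488) → (62.6992,40.1255) → (46.5984,19.3664) → (20.5701,22.9306) → (10.6426,47.2539) → (26.7434,68.0130) → (52.7717,64.4488). Closed: final G1 returns to the first vertex.

G21
G90
G0 X10.6255 Y30.4783
M3 S188
G1 X38.0086 Y115.3253 F4758
G1 X131.9258 Y73.1029
G1 X10.6255 Y30.4783
M5
G0 X117.7915 Y56.0243
M3 S705
G1 X97.9765 Y63.6863 F965
G1 X99.1403 Y84.8992
G1 X119.6746 Y90.3475
G1 X131.2017 Y72.5018
G1 X117.7915 Y56.0243
M5
G0 X52.7717 Y64.4488
M3 S705
G1 X62.6992 Y40.1255 F965
G1 X46.5984 Y19.3664
G1 X20.5701 Y22.9306
G1 X10.6426 Y47.2539
G1 X26.7434 Y68.0130
G1 X52.7717 Y64.4488
M5
G0 X0.0000 Y0.0000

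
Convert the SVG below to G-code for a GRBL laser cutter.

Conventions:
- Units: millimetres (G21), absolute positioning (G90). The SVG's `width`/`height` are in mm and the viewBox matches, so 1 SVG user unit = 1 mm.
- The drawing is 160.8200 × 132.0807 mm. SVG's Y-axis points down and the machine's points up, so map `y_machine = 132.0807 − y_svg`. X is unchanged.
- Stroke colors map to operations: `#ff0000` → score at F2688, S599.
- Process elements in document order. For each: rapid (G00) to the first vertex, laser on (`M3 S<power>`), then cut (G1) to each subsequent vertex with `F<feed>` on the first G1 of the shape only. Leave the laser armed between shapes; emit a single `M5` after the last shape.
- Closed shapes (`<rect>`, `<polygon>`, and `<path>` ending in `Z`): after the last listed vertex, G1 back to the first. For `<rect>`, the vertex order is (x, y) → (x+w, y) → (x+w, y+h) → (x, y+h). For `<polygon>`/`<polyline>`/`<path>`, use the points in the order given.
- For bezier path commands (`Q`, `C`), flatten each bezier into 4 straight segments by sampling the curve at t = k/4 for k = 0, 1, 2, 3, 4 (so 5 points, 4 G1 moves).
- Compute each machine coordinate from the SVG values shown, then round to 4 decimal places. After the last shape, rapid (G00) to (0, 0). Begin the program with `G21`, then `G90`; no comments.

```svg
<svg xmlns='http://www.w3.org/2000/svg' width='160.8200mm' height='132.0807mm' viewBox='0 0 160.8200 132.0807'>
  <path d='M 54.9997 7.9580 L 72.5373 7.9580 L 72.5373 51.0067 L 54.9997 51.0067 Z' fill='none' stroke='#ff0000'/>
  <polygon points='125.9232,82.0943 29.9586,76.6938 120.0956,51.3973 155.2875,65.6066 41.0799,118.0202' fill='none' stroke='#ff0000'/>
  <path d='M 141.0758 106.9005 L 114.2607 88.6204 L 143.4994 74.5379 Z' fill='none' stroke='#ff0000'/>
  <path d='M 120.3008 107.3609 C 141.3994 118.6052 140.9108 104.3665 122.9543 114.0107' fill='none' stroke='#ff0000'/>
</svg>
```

viewBox `0 0 160.8200 132.0807` with mm width/height → 1 unit = 1 mm. Flip: y_m = 132.0807 − y_svg.

**Shape 1** — `<path>` rectangle, stroke `#ff0000` → score (S599, F2688). Machine vertices: (54.9997,124.1227) → (72.5373,124.1227) → (72.5373,81.0740) → (54.9997,81.0740) → (54.9997,124.1227). Closed: final G1 returns to the first vertex.

**Shape 2** — `<polygon>` closed polygon, stroke `#ff0000` → score (S599, F2688). Machine vertices: (125.9232,49.9864) → (29.9586,55.3869) → (120.0956,80.6834) → (155.2875,66.4741) → (41.0799,14.0605) → (125.9232,49.9864). Closed: final G1 returns to the first vertex.

**Shape 3** — `<path>` regular polygon, stroke `#ff0000` → score (S599, F2688). Machine vertices: (141.0758,25.1802) → (114.2607,43.4603) → (143.4994,57.5428) → (141.0758,25.1802). Closed: final G1 returns to the first vertex.

**Shape 4** — `<path>` cubic bezier, stroke `#ff0000` → score (S599, F2688). Control points (SVG): P0=(120.3008,107.3609), P1=(141.3994,118.6052), P2=(140.9108,104.3665), P3=(122.9543,114.0107); sampled at t=k/4. Machine vertices: (120.3008,24.7198) → (132.1415,20.2933) → (136.2732,20.7949) → (133.0821,21.5964) → (122.9543,18.0700). Open path.

G21
G90
G00 X54.9997 Y124.1227
M3 S599
G1 X72.5373 Y124.1227 F2688
G1 X72.5373 Y81.0740
G1 X54.9997 Y81.0740
G1 X54.9997 Y124.1227
G00 X125.9232 Y49.9864
M3 S599
G1 X29.9586 Y55.3869 F2688
G1 X120.0956 Y80.6834
G1 X155.2875 Y66.4741
G1 X41.0799 Y14.0605
G1 X125.9232 Y49.9864
G00 X141.0758 Y25.1802
M3 S599
G1 X114.2607 Y43.4603 F2688
G1 X143.4994 Y57.5428
G1 X141.0758 Y25.1802
G00 X120.3008 Y24.7198
M3 S599
G1 X132.1415 Y20.2933 F2688
G1 X136.2732 Y20.7949
G1 X133.0821 Y21.5964
G1 X122.9543 Y18.0700
M5
G00 X0.0000 Y0.0000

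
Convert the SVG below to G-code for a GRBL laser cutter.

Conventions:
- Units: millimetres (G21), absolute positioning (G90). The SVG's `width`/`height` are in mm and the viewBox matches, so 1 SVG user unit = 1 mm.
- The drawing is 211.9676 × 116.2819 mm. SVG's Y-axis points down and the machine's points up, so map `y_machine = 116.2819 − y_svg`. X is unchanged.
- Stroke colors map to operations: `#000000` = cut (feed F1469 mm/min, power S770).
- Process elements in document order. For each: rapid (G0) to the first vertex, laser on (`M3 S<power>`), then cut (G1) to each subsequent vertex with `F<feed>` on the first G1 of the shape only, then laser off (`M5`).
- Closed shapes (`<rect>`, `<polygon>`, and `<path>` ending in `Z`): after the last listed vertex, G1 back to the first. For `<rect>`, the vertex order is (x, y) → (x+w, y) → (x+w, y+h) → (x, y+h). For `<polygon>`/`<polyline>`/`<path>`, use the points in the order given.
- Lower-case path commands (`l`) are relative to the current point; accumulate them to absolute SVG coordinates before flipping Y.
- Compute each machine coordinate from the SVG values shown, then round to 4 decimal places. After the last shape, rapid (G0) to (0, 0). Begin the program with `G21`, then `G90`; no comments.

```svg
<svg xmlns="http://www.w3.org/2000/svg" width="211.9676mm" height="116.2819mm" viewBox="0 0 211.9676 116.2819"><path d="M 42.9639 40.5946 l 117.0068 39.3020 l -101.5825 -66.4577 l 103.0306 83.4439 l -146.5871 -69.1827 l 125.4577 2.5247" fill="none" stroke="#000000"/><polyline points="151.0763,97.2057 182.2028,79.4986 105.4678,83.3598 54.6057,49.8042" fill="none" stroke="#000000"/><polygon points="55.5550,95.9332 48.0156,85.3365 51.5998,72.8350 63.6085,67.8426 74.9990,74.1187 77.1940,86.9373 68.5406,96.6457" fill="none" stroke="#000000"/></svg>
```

Since the viewBox matches the mm dimensions, user units are millimetres directly. The only transform is the Y-flip y_m = 116.2819 − y_svg.

Shape 1 is a open polyline drawn with `<path>`. Its stroke #000000 means cut at S770, F1469. After flipping Y the toolpath is (42.9639,75.6873) → (159.9707,36.3853) → (58.3882,102.8430) → (161.4188,19.3991) → (14.8317,88.5818) → (140.2894,86.0571).

Shape 2 is a open polyline drawn with `<polyline>`. Its stroke #000000 means cut at S770, F1469. After flipping Y the toolpath is (151.0763,19.0762) → (182.2028,36.7833) → (105.4678,32.9221) → (54.6057,66.4777).

Shape 3 is a regular polygon drawn with `<polygon>`. Its stroke #000000 means cut at S770, F1469. After flipping Y the toolpath is (55.5550,20.3487) → (48.0156,30.9454) → (51.5998,43.4469) → (63.6085,48.4393) → (74.9990,42.1632) → (77.1940,29.3446) → (68.5406,19.6362) → (55.5550,20.3487), returning to the start.

G21
G90
G0 X42.9639 Y75.6873
M3 S770
G1 X159.9707 Y36.3853 F1469
G1 X58.3882 Y102.8430
G1 X161.4188 Y19.3991
G1 X14.8317 Y88.5818
G1 X140.2894 Y86.0571
M5
G0 X151.0763 Y19.0762
M3 S770
G1 X182.2028 Y36.7833 F1469
G1 X105.4678 Y32.9221
G1 X54.6057 Y66.4777
M5
G0 X55.5550 Y20.3487
M3 S770
G1 X48.0156 Y30.9454 F1469
G1 X51.5998 Y43.4469
G1 X63.6085 Y48.4393
G1 X74.9990 Y42.1632
G1 X77.1940 Y29.3446
G1 X68.5406 Y19.6362
G1 X55.5550 Y20.3487
M5
G0 X0.0000 Y0.0000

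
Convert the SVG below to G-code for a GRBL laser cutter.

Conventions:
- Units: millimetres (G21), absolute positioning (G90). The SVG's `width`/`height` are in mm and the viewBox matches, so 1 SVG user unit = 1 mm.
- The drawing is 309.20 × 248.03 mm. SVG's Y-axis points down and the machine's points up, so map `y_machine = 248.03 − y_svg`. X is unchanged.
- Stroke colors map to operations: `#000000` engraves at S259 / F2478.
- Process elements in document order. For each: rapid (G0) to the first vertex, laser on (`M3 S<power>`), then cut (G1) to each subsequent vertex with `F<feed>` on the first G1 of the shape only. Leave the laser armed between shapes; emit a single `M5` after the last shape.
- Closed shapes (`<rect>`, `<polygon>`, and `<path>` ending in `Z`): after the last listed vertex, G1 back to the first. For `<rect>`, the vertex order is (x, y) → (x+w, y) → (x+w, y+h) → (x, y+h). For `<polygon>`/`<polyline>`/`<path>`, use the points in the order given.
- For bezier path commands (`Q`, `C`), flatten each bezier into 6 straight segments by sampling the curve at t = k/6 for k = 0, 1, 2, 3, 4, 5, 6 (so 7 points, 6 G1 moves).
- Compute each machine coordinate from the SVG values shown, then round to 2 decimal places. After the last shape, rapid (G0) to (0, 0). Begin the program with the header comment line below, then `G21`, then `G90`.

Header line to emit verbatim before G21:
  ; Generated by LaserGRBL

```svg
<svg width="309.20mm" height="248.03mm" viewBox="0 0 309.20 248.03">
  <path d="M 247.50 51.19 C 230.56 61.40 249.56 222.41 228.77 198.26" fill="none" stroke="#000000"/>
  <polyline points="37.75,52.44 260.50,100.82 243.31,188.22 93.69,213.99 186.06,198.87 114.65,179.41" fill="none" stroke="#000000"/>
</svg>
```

; Generated by LaserGRBL
G21
G90
G0 X247.50 Y196.84
M3 S259
G1 X241.67 Y180.72 F2478
G1 X239.74 Y148.81
G1 X239.58 Y110.42
G1 X239.10 Y74.90
G1 X236.20 Y51.57
G1 X228.77 Y49.77
G0 X37.75 Y195.59
M3 S259
G1 X260.50 Y147.21 F2478
G1 X243.31 Y59.81
G1 X93.69 Y34.04
G1 X186.06 Y49.16
G1 X114.65 Y68.62
M5
G0 X0.00 Y0.00

Since the viewBox matches the mm dimensions, user units are millimetres directly. The only transform is the Y-flip y_m = 248.03 − y_svg.

Shape 1 is a cubic bezier drawn with `<path>`. Its stroke #000000 means engrave at S259, F2478. After flipping Y the toolpath is (247.50,196.84) → (241.67,180.72) → (239.74,148.81) → (239.58,110.42) → (239.10,74.90) → (236.20,51.57) → (228.77,49.77).

Shape 2 is a open polyline drawn with `<polyline>`. Its stroke #000000 means engrave at S259, F2478. After flipping Y the toolpath is (37.75,195.59) → (260.50,147.21) → (243.31,59.81) → (93.69,34.04) → (186.06,49.16) → (114.65,68.62).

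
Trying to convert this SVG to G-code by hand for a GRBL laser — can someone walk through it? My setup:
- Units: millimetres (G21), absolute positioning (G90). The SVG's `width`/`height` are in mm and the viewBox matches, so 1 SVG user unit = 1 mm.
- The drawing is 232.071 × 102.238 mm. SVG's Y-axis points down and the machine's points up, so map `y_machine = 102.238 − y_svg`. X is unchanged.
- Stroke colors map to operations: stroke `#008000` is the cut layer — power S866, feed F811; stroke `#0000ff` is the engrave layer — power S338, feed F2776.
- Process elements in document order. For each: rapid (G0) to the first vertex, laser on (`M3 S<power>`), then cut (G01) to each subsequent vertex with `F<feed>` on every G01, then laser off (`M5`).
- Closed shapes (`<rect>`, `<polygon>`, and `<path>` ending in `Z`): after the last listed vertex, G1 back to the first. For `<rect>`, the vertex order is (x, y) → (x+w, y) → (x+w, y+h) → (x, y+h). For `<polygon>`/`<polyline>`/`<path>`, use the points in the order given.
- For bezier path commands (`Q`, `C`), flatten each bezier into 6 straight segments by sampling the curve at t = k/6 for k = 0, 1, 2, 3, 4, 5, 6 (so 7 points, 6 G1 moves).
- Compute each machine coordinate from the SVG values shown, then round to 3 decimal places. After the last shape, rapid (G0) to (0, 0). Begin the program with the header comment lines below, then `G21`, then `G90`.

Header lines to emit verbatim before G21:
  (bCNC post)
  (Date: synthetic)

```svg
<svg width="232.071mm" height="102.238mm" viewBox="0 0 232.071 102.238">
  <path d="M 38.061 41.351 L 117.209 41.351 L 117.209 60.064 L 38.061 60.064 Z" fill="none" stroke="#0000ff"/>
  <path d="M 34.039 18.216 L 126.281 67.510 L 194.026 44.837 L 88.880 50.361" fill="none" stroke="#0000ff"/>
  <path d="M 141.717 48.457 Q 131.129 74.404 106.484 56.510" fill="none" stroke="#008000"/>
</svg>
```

viewBox `0 0 232.071 102.238` with mm width/height → 1 unit = 1 mm. Flip: y_m = 102.238 − y_svg.

**Shape 1** — `<path>` rectangle, stroke `#0000ff` → engrave (S338, F2776). Machine vertices: (38.061,60.887) → (117.209,60.887) → (117.209,42.174) → (38.061,42.174) → (38.061,60.887). Closed: final G1 returns to the first vertex.

**Shape 2** — `<path>` open polyline, stroke `#0000ff` → engrave (S338, F2776). Machine vertices: (34.039,84.022) → (126.281,34.728) → (194.026,57.401) → (88.880,51.877). Open path.

**Shape 3** — `<path>` quadratic bezier, stroke `#008000` → cut (S866, F811). Control points (SVG): P0=(141.717,48.457), P1=(131.129,74.404), P2=(106.484,56.510); sampled at t=k/6. Machine vertices: (141.717,53.781) → (137.797,46.350) → (133.096,41.354) → (127.615,38.794) → (121.352,38.670) → (114.309,40.981) → (106.484,45.728). Open path.

(bCNC post)
(Date: synthetic)
G21
G90
G0 X38.061 Y60.887
M3 S338
G01 X117.209 Y60.887 F2776
G01 X117.209 Y42.174 F2776
G01 X38.061 Y42.174 F2776
G01 X38.061 Y60.887 F2776
M5
G0 X34.039 Y84.022
M3 S338
G01 X126.281 Y34.728 F2776
G01 X194.026 Y57.401 F2776
G01 X88.880 Y51.877 F2776
M5
G0 X141.717 Y53.781
M3 S866
G01 X137.797 Y46.350 F811
G01 X133.096 Y41.354 F811
G01 X127.615 Y38.794 F811
G01 X121.352 Y38.670 F811
G01 X114.309 Y40.981 F811
G01 X106.484 Y45.728 F811
M5
G0 X0.000 Y0.000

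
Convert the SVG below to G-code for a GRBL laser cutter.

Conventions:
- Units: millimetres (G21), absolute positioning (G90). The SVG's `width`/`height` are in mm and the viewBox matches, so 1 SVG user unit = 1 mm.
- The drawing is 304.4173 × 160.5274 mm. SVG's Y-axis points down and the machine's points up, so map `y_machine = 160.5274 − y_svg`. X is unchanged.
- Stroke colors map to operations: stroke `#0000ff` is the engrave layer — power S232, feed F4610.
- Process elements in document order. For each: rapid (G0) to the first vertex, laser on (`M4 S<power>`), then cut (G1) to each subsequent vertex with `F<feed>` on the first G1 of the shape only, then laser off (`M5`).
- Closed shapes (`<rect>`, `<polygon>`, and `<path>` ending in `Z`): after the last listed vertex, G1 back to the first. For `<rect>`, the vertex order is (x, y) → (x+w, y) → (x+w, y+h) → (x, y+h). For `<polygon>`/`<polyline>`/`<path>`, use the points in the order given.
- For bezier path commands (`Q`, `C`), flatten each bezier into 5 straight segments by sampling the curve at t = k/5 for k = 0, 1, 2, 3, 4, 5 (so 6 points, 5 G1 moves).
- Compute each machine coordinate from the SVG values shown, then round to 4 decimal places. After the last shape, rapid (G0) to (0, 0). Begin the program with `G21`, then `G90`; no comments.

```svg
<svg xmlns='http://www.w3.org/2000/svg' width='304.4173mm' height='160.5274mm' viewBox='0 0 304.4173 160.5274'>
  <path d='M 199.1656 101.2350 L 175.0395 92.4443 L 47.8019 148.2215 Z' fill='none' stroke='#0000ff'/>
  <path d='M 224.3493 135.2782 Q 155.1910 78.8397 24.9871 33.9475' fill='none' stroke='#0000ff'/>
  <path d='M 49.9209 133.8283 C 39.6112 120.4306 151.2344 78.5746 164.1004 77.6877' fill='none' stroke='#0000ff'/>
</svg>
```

viewBox `0 0 304.4173 160.5274` with mm width/height → 1 unit = 1 mm. Flip: y_m = 160.5274 − y_svg.

**Shape 1** — `<path>` closed polygon, stroke `#0000ff` → engrave (S232, F4610). Machine vertices: (199.1656,59.2924) → (175.0395,68.0831) → (47.8019,12.3059) → (199.1656,59.2924). Closed: final G1 returns to the first vertex.

**Shape 2** — `<path>` quadratic bezier, stroke `#0000ff` → engrave (S232, F4610). Control points (SVG): P0=(224.3493,135.2782), P1=(155.1910,78.8397), P2=(24.9871,33.9475); sampled at t=k/5. Machine vertices: (224.3493,25.2492) → (194.2442,47.3627) → (159.2554,68.5526) → (119.3829,88.8187) → (74.6268,108.1612) → (24.9871,126.5799). Open path.

**Shape 3** — `<path>` cubic bezier, stroke `#0000ff` → engrave (S232, F4610). Control points (SVG): P0=(49.9209,133.8283), P1=(39.6112,120.4306), P2=(151.2344,78.5746), P3=(164.1004,77.6877); sampled at t=k/5. Machine vertices: (49.9209,26.6991) → (56.6015,37.5973) → (81.9529,51.9930) → (115.3819,66.5536) → (146.2955,77.9467) → (164.1004,82.8397). Open path.

G21
G90
G0 X199.1656 Y59.2924
M4 S232
G1 X175.0395 Y68.0831 F4610
G1 X47.8019 Y12.3059
G1 X199.1656 Y59.2924
M5
G0 X224.3493 Y25.2492
M4 S232
G1 X194.2442 Y47.3627 F4610
G1 X159.2554 Y68.5526
G1 X119.3829 Y88.8187
G1 X74.6268 Y108.1612
G1 X24.9871 Y126.5799
M5
G0 X49.9209 Y26.6991
M4 S232
G1 X56.6015 Y37.5973 F4610
G1 X81.9529 Y51.9930
G1 X115.3819 Y66.5536
G1 X146.2955 Y77.9467
G1 X164.1004 Y82.8397
M5
G0 X0.0000 Y0.0000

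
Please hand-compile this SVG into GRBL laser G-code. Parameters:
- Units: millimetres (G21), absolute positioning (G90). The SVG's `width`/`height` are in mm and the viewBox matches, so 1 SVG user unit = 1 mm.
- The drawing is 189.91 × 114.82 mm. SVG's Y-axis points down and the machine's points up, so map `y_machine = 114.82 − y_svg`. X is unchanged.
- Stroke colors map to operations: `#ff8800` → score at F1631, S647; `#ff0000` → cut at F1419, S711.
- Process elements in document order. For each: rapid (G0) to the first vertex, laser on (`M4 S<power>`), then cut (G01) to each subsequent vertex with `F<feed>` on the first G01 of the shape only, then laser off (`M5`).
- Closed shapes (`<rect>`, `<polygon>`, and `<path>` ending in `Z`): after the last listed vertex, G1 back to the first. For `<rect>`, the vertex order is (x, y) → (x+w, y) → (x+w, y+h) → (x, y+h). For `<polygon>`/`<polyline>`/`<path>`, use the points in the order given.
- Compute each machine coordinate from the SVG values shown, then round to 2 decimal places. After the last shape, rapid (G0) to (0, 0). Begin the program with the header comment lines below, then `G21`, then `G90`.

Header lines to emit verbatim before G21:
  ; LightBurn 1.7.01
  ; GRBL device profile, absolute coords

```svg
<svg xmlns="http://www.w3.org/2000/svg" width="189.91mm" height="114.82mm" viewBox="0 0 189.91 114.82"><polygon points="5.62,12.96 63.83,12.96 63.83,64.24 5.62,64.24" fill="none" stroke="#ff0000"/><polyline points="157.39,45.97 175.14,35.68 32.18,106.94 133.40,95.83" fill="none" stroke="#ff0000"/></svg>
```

; LightBurn 1.7.01
; GRBL device profile, absolute coords
G21
G90
G0 X5.62 Y101.86
M4 S711
G01 X63.83 Y101.86 F1419
G01 X63.83 Y50.58
G01 X5.62 Y50.58
G01 X5.62 Y101.86
M5
G0 X157.39 Y68.85
M4 S711
G01 X175.14 Y79.14 F1419
G01 X32.18 Y7.88
G01 X133.40 Y18.99
M5
G0 X0.00 Y0.00

1 u = 1 mm; y_m = 114.82 − y.

[1] `<polygon>` rectangle, #ff0000→cut S711 F1419: (5.62,101.86) → (63.83,101.86) → (63.83,50.58) → (5.62,50.58) → (5.62,101.86) (closed)

[2] `<polyline>` open polyline, #ff0000→cut S711 F1419: (157.39,68.85) → (175.14,79.14) → (32.18,7.88) → (133.40,18.99)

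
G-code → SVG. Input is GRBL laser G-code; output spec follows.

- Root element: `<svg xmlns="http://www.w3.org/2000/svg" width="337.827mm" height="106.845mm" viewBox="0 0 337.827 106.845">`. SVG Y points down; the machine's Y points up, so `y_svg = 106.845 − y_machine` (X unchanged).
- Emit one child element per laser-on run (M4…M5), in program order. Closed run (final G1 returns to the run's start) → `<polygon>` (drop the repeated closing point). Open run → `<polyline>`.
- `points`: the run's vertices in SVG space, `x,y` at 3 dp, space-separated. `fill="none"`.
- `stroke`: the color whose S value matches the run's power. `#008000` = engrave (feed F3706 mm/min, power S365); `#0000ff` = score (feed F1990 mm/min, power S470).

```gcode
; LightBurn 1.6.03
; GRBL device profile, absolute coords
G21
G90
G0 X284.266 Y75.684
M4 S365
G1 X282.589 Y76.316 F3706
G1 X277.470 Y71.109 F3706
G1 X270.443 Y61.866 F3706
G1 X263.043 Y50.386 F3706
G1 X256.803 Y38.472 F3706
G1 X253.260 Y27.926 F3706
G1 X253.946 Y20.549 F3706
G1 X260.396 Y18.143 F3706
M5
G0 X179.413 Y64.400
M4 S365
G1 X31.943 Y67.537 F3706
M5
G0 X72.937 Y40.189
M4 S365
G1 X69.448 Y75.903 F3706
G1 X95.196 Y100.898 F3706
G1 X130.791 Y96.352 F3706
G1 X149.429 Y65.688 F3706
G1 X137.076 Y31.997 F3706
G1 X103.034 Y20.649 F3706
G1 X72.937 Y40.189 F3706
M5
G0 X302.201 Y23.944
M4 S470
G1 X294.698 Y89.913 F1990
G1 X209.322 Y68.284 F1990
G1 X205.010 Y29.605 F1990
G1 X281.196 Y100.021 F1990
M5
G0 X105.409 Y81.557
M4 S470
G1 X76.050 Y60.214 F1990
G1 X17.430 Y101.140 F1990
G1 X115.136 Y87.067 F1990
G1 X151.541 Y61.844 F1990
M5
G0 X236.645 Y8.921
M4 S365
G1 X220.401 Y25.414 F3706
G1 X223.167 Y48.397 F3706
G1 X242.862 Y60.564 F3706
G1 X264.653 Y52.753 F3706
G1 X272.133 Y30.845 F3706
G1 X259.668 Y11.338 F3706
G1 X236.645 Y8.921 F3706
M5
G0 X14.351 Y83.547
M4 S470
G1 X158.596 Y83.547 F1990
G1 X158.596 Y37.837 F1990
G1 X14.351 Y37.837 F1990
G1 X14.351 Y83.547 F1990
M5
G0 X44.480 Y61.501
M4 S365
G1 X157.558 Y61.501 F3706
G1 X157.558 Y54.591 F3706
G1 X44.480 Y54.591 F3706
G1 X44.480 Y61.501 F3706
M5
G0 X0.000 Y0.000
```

Machine Y-up, SVG Y-down with viewBox height 106.845, so y_svg = 106.845 − y_machine; X carries over.

Run 1: power S365 maps to stroke `#008000` (engrave). The run is open, so emit a `<polyline>` with points (Y-flipped): 284.266,31.161 282.589,30.529 277.470,35.736 270.443,44.979 263.043,56.459 256.803,68.373 253.260,78.919 253.946,86.296 260.396,88.702.

Run 2: the run's S365 means `#008000` (engrave). The run is open, so emit a `<polyline>` with points (Y-flipped): 179.413,42.445 31.943,39.308.

Run 3: S365 ⇒ engrave layer `#008000`. The run returns to its start, so emit a `<polygon>` with points (Y-flipped): 72.937,66.656 69.448,30.942 95.196,5.947 130.791,10.493 149.429,41.157 137.076,74.848 103.034,86.196.

Run 4: power S470 maps to stroke `#0000ff` (score). The run is open, so emit a `<polyline>` with points (Y-flipped): 302.201,82.901 294.698,16.932 209.322,38.561 205.010,77.240 281.196,6.824.

Run 5: power S470 maps to stroke `#0000ff` (score). The run is open, so emit a `<polyline>` with points (Y-flipped): 105.409,25.288 76.050,46.631 17.430,5.705 115.136,19.778 151.541,45.001.

Run 6: power S365 maps to stroke `#008000` (engrave). The run returns to its start, so emit a `<polygon>` with points (Y-flipped): 236.645,97.924 220.401,81.431 223.167,58.448 242.862,46.281 264.653,54.092 272.133,76.000 259.668,95.507.

Run 7: power S470 maps to stroke `#0000ff` (score). The run returns to its start, so emit a `<polygon>` with points (Y-flipped): 14.351,23.298 158.596,23.298 158.596,69.008 14.351,69.008.

Run 8: the run's S365 means `#008000` (engrave). The run returns to its start, so emit a `<polygon>` with points (Y-flipped): 44.480,45.344 157.558,45.344 157.558,52.254 44.480,52.254.

<svg xmlns="http://www.w3.org/2000/svg" width="337.827mm" height="106.845mm" viewBox="0 0 337.827 106.845">
  <polyline points="284.266,31.161 282.589,30.529 277.470,35.736 270.443,44.979 263.043,56.459 256.803,68.373 253.260,78.919 253.946,86.296 260.396,88.702" fill="none" stroke="#008000"/>
  <polyline points="179.413,42.445 31.943,39.308" fill="none" stroke="#008000"/>
  <polygon points="72.937,66.656 69.448,30.942 95.196,5.947 130.791,10.493 149.429,41.157 137.076,74.848 103.034,86.196" fill="none" stroke="#008000"/>
  <polyline points="302.201,82.901 294.698,16.932 209.322,38.561 205.010,77.240 281.196,6.824" fill="none" stroke="#0000ff"/>
  <polyline points="105.409,25.288 76.050,46.631 17.430,5.705 115.136,19.778 151.541,45.001" fill="none" stroke="#0000ff"/>
  <polygon points="236.645,97.924 220.401,81.431 223.167,58.448 242.862,46.281 264.653,54.092 272.133,76.000 259.668,95.507" fill="none" stroke="#008000"/>
  <polygon points="14.351,23.298 158.596,23.298 158.596,69.008 14.351,69.008" fill="none" stroke="#0000ff"/>
  <polygon points="44.480,45.344 157.558,45.344 157.558,52.254 44.480,52.254" fill="none" stroke="#008000"/>
</svg>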